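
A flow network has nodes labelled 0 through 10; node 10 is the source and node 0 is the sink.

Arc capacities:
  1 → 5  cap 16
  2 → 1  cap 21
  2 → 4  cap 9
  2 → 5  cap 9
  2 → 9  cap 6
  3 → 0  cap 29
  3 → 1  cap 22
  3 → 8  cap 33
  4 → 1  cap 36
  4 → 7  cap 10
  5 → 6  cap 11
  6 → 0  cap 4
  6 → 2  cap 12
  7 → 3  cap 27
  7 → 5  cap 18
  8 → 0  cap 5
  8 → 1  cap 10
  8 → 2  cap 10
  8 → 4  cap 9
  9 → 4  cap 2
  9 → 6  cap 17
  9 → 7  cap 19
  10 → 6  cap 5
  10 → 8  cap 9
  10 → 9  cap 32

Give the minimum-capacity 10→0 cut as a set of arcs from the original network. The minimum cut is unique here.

augment #1: 10→6→0 push 4
augment #2: 10→8→0 push 5
augment #3: 10→9→7→3→0 push 19
augment #4: 10→8→4→7→3→0 push 4
augment #5: 10→9→4→7→3→0 push 2
augment #6: 10→6→2→4→7→3→0 push 1
augment #7: 10→9→6→2→4→7→3→0 push 1
max flow = 36; residual-reachable set from 10 gives S-side
cut edges (S→T): {(6,0), (7,3), (8,0)} total cap 36

Min-cut arcs: {(6,0), (7,3), (8,0)} (total capacity 36)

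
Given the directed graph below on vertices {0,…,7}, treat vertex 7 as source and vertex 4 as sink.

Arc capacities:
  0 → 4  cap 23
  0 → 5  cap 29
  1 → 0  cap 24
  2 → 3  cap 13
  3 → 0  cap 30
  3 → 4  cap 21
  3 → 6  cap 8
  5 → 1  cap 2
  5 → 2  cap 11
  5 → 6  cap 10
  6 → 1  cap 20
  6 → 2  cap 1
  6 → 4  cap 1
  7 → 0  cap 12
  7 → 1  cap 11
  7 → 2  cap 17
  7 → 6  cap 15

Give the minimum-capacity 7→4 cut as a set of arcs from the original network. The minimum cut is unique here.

augment #1: 7→0→4 push 12
augment #2: 7→6→4 push 1
augment #3: 7→1→0→4 push 11
augment #4: 7→2→3→4 push 13
max flow = 37; residual-reachable set from 7 gives S-side
cut edges (S→T): {(0,4), (2,3), (6,4)} total cap 37

Min-cut arcs: {(0,4), (2,3), (6,4)} (total capacity 37)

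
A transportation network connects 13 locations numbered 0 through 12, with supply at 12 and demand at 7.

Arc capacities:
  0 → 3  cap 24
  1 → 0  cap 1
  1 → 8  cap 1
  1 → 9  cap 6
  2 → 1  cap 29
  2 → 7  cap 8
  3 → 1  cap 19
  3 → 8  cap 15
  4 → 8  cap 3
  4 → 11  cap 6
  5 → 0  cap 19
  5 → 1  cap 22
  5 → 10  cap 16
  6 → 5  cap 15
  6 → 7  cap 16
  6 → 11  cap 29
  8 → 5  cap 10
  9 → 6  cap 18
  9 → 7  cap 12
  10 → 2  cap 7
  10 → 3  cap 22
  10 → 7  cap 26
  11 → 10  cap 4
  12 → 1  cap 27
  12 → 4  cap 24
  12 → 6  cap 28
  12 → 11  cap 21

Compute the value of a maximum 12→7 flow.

augment #1: 12→6→7 bottleneck 16, total now 16
augment #2: 12→1→9→7 bottleneck 6, total now 22
augment #3: 12→11→10→7 bottleneck 4, total now 26
augment #4: 12→6→5→10→7 bottleneck 12, total now 38
augment #5: 12→1→8→5→10→7 bottleneck 1, total now 39
augment #6: 12→4→8→5→10→7 bottleneck 3, total now 42

Maximum flow value: 42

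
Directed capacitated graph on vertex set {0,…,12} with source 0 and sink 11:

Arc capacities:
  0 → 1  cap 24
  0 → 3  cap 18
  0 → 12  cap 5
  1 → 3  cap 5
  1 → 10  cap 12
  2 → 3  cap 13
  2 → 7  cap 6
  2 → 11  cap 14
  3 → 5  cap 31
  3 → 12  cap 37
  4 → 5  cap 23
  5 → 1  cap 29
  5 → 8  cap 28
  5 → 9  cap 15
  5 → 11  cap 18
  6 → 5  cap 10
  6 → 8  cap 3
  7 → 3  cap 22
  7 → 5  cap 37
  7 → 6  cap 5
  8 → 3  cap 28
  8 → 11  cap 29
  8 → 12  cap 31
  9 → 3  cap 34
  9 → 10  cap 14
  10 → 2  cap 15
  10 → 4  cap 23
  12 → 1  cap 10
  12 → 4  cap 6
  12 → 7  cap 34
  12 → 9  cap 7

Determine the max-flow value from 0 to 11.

augment #1: 0→3→5→11 bottleneck 18, total now 18
augment #2: 0→1→10→2→11 bottleneck 12, total now 30
augment #3: 0→1→3→5→8→11 bottleneck 5, total now 35
augment #4: 0→12→4→5→8→11 bottleneck 5, total now 40

Maximum flow value: 40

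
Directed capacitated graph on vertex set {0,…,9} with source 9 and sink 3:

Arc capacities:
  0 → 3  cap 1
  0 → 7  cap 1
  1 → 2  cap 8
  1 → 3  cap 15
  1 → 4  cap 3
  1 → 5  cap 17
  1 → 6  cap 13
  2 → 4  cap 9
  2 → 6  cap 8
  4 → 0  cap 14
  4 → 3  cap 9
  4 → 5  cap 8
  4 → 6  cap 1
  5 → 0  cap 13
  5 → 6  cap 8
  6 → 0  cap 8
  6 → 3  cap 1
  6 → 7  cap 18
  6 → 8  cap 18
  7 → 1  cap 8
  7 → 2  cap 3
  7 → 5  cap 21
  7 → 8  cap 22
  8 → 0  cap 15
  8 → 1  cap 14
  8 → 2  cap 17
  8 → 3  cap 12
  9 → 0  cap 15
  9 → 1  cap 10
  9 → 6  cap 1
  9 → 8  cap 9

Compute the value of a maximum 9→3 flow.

augment #1: 9→0→3 bottleneck 1, total now 1
augment #2: 9→1→3 bottleneck 10, total now 11
augment #3: 9→6→3 bottleneck 1, total now 12
augment #4: 9→8→3 bottleneck 9, total now 21
augment #5: 9→0→7→1→3 bottleneck 1, total now 22

Maximum flow value: 22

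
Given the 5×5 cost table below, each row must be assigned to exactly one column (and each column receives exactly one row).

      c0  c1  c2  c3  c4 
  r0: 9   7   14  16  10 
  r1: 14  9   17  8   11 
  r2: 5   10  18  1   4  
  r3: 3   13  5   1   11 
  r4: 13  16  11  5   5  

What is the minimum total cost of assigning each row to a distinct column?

Minimum assignment cost: 29

optimal assignment: row0→col0 (cost 9), row1→col1 (cost 9), row2→col3 (cost 1), row3→col2 (cost 5), row4→col4 (cost 5)
total = 9 + 9 + 1 + 5 + 5 = 29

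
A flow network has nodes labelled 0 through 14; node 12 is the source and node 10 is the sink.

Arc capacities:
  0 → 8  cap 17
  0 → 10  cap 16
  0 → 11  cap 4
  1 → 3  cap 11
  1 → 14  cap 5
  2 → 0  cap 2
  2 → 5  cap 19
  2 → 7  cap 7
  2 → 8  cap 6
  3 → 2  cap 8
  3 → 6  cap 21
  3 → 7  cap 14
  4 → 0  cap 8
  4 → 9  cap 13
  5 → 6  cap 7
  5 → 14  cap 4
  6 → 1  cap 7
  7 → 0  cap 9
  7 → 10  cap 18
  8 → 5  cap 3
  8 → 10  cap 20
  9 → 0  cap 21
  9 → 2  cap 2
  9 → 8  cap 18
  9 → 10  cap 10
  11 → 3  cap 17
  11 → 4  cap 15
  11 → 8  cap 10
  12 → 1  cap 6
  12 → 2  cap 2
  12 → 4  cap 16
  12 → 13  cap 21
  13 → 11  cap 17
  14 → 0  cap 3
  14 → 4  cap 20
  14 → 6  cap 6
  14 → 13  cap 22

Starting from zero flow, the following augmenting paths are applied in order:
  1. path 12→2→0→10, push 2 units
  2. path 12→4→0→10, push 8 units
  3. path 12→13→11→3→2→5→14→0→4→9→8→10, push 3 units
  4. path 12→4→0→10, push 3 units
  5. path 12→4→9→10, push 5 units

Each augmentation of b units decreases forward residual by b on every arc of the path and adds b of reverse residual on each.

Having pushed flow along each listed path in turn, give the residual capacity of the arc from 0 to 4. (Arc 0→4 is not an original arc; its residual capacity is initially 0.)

after path 1 (12→2→0→10, push 2): res(0,4)=0
after path 2 (12→4→0→10, push 8): res(0,4)=8
after path 3 (12→13→11→3→2→5→14→0→4→9→8→10, push 3): res(0,4)=5
after path 4 (12→4→0→10, push 3): res(0,4)=8
after path 5 (12→4→9→10, push 5): res(0,4)=8

Residual capacity of (0,4): 8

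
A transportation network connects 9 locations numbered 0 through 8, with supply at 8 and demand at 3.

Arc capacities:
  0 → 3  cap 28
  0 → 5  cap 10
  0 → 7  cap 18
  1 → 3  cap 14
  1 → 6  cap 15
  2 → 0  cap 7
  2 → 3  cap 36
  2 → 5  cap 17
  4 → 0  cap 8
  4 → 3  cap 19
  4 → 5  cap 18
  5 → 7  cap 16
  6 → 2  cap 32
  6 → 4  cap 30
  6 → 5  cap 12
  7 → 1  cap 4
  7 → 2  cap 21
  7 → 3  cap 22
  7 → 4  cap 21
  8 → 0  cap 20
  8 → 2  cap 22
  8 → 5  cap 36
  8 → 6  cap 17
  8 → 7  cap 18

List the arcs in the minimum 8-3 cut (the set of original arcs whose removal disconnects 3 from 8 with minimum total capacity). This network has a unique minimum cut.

Min-cut arcs: {(5,7), (8,0), (8,2), (8,6), (8,7)} (total capacity 93)

augment #1: 8→0→3 push 20
augment #2: 8→2→3 push 22
augment #3: 8→7→3 push 18
augment #4: 8→5→7→3 push 4
augment #5: 8→6→2→3 push 14
augment #6: 8→6→4→3 push 3
augment #7: 8→5→7→1→3 push 4
augment #8: 8→5→7→4→3 push 8
max flow = 93; residual-reachable set from 8 gives S-side
cut edges (S→T): {(5,7), (8,0), (8,2), (8,6), (8,7)} total cap 93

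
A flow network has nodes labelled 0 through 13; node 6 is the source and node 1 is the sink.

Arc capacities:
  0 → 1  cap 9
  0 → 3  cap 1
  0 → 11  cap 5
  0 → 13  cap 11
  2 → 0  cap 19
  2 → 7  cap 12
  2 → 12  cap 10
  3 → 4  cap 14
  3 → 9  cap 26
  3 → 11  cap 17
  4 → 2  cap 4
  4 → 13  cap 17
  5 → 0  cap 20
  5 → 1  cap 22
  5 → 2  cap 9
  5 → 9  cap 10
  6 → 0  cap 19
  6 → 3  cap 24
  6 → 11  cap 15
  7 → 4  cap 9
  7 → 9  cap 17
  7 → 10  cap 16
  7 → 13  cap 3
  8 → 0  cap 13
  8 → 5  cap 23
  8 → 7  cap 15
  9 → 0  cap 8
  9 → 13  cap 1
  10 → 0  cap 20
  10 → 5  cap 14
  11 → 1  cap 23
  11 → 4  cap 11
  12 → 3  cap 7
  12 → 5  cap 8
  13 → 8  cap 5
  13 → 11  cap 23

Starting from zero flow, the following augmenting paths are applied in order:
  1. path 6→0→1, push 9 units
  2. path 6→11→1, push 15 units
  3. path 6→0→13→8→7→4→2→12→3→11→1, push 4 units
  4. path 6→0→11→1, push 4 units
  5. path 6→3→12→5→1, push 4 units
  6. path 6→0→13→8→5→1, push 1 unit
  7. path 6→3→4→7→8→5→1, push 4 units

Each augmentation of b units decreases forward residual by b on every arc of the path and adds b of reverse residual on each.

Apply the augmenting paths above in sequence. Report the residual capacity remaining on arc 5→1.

Residual capacity of (5,1): 13

after path 1 (6→0→1, push 9): res(5,1)=22
after path 2 (6→11→1, push 15): res(5,1)=22
after path 3 (6→0→13→8→7→4→2→12→3→11→1, push 4): res(5,1)=22
after path 4 (6→0→11→1, push 4): res(5,1)=22
after path 5 (6→3→12→5→1, push 4): res(5,1)=18
after path 6 (6→0→13→8→5→1, push 1): res(5,1)=17
after path 7 (6→3→4→7→8→5→1, push 4): res(5,1)=13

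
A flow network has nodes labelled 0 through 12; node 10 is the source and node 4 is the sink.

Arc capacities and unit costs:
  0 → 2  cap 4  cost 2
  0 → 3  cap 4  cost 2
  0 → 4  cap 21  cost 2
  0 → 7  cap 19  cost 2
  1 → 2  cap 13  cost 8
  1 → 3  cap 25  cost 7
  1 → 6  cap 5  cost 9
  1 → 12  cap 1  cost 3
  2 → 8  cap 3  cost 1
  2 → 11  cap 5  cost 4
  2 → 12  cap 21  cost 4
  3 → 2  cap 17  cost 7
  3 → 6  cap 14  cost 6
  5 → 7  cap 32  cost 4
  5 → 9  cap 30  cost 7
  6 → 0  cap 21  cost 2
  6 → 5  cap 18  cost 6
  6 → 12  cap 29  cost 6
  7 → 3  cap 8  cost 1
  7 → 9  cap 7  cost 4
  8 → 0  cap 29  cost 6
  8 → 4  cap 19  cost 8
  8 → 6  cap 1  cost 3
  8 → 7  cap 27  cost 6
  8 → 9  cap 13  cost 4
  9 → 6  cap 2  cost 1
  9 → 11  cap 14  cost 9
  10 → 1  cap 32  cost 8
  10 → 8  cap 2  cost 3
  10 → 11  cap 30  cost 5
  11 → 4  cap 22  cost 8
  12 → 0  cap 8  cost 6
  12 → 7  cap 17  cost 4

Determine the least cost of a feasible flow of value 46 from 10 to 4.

Minimum cost for 46 units: 831

shortest-cost path #1: 10→8→6→0→4 push 1 @ unit cost 10 (adds 10)
shortest-cost path #2: 10→8→4 push 1 @ unit cost 11 (adds 11)
shortest-cost path #3: 10→11→4 push 22 @ unit cost 13 (adds 286)
shortest-cost path #4: 10→1→12→0→4 push 1 @ unit cost 19 (adds 19)
shortest-cost path #5: 10→1→6→0→4 push 5 @ unit cost 21 (adds 105)
shortest-cost path #6: 10→1→2→8→4 push 3 @ unit cost 25 (adds 75)
shortest-cost path #7: 10→1→3→6→0→4 push 13 @ unit cost 25 (adds 325)
total cost = 831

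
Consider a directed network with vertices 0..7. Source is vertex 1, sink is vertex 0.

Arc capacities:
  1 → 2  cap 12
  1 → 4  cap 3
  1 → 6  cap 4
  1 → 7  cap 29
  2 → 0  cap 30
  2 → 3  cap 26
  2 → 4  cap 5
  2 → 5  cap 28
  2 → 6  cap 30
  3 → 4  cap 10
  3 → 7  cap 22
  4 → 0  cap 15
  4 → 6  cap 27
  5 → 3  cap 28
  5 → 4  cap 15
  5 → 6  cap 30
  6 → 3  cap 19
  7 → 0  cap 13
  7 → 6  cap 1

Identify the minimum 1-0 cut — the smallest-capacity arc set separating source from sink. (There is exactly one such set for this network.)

Min-cut arcs: {(1,2), (1,4), (1,6), (7,0), (7,6)} (total capacity 33)

augment #1: 1→2→0 push 12
augment #2: 1→4→0 push 3
augment #3: 1→7→0 push 13
augment #4: 1→6→3→4→0 push 4
augment #5: 1→7→6→3→4→0 push 1
max flow = 33; residual-reachable set from 1 gives S-side
cut edges (S→T): {(1,2), (1,4), (1,6), (7,0), (7,6)} total cap 33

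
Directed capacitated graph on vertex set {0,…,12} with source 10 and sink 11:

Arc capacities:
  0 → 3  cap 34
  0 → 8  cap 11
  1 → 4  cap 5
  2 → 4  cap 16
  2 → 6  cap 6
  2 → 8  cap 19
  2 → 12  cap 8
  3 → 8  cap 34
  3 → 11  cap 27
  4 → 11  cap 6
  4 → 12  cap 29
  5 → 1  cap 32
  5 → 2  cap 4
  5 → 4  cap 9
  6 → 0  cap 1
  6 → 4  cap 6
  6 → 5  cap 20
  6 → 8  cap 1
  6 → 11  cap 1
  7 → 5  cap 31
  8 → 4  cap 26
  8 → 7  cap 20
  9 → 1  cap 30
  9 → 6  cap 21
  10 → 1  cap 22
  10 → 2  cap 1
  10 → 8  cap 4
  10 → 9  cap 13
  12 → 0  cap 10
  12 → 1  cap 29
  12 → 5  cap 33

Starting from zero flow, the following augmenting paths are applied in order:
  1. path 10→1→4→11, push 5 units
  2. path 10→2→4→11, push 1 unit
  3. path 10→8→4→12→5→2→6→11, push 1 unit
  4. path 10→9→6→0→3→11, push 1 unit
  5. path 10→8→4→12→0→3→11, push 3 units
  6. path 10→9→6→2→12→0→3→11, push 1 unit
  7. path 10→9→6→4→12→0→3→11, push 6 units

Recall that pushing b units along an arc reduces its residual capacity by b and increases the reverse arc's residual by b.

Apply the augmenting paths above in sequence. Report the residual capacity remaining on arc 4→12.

after path 1 (10→1→4→11, push 5): res(4,12)=29
after path 2 (10→2→4→11, push 1): res(4,12)=29
after path 3 (10→8→4→12→5→2→6→11, push 1): res(4,12)=28
after path 4 (10→9→6→0→3→11, push 1): res(4,12)=28
after path 5 (10→8→4→12→0→3→11, push 3): res(4,12)=25
after path 6 (10→9→6→2→12→0→3→11, push 1): res(4,12)=25
after path 7 (10→9→6→4→12→0→3→11, push 6): res(4,12)=19

Residual capacity of (4,12): 19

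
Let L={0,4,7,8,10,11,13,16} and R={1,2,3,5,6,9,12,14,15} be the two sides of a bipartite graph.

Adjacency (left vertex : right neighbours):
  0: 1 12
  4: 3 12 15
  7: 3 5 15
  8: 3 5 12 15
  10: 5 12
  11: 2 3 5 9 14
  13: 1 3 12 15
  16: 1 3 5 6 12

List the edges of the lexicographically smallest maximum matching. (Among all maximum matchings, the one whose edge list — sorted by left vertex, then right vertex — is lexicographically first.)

|M| = 7 (so the lex-smallest maximum matching has 7 edges)
process left vertices in ascending order; for each, take the smallest-labelled available neighbour that still permits 7 edges overall, or leave it unmatched if none does
lex-smallest matching: {0-1, 4-3, 7-5, 8-12, 11-2, 13-15, 16-6}

Lex-smallest maximum matching: {(0,1), (4,3), (7,5), (8,12), (11,2), (13,15), (16,6)}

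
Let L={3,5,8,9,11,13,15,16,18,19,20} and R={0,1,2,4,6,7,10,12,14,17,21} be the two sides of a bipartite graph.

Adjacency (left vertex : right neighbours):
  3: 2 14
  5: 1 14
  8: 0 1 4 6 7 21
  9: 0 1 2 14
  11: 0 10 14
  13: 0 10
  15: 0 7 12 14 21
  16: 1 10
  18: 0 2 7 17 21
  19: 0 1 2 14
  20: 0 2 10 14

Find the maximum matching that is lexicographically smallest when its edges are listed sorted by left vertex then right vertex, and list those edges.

|M| = 8 (so the lex-smallest maximum matching has 8 edges)
process left vertices in ascending order; for each, take the smallest-labelled available neighbour that still permits 8 edges overall, or leave it unmatched if none does
lex-smallest matching: {3-2, 5-1, 8-4, 9-0, 11-10, 15-7, 18-17, 19-14}

Lex-smallest maximum matching: {(3,2), (5,1), (8,4), (9,0), (11,10), (15,7), (18,17), (19,14)}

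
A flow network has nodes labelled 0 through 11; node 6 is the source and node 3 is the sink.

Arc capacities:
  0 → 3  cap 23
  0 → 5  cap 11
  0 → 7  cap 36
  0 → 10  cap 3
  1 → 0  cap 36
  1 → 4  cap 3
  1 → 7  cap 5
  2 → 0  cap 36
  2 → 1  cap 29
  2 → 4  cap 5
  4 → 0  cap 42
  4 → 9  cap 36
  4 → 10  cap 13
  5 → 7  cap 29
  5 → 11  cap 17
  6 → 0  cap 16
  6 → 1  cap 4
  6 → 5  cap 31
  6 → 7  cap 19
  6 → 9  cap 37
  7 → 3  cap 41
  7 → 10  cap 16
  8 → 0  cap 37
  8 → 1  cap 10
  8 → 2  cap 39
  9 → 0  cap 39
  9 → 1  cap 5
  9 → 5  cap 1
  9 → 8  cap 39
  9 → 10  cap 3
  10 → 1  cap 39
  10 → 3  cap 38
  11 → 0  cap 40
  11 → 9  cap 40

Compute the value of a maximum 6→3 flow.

augment #1: 6→0→3 bottleneck 16, total now 16
augment #2: 6→7→3 bottleneck 19, total now 35
augment #3: 6→1→0→3 bottleneck 4, total now 39
augment #4: 6→5→7→3 bottleneck 22, total now 61
augment #5: 6→9→0→3 bottleneck 3, total now 64
augment #6: 6→9→10→3 bottleneck 3, total now 67
augment #7: 6→5→7→10→3 bottleneck 7, total now 74
augment #8: 6→9→0→10→3 bottleneck 3, total now 77
augment #9: 6→9→0→7→10→3 bottleneck 9, total now 86
augment #10: 6→9→1→4→10→3 bottleneck 3, total now 89
augment #11: 6→9→8→2→4→10→3 bottleneck 5, total now 94

Maximum flow value: 94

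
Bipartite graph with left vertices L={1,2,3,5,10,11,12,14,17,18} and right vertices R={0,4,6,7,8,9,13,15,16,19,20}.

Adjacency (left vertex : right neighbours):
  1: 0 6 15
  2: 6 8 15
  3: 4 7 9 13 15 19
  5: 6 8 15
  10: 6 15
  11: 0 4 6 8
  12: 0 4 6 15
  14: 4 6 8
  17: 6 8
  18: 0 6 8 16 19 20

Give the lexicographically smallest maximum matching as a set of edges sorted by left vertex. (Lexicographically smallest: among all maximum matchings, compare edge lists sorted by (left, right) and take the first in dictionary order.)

|M| = 7 (so the lex-smallest maximum matching has 7 edges)
process left vertices in ascending order; for each, take the smallest-labelled available neighbour that still permits 7 edges overall, or leave it unmatched if none does
lex-smallest matching: {1-0, 2-6, 3-7, 5-8, 10-15, 11-4, 18-16}

Lex-smallest maximum matching: {(1,0), (2,6), (3,7), (5,8), (10,15), (11,4), (18,16)}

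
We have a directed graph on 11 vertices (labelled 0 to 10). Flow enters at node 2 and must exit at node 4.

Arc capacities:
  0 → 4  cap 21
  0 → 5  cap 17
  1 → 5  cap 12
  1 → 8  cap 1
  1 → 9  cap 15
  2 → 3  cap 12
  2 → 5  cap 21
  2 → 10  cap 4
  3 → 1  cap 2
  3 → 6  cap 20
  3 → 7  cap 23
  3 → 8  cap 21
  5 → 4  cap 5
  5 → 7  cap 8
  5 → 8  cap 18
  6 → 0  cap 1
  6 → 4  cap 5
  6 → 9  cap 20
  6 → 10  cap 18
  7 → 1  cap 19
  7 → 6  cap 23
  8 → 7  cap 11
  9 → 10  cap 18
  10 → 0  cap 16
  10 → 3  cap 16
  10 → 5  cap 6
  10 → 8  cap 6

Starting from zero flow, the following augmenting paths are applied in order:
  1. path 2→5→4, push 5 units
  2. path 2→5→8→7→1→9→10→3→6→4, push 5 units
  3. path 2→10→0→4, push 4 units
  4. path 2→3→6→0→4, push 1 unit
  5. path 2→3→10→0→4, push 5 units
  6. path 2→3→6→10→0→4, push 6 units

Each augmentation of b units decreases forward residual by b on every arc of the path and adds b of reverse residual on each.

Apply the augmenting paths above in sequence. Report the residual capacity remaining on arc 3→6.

after path 1 (2→5→4, push 5): res(3,6)=20
after path 2 (2→5→8→7→1→9→10→3→6→4, push 5): res(3,6)=15
after path 3 (2→10→0→4, push 4): res(3,6)=15
after path 4 (2→3→6→0→4, push 1): res(3,6)=14
after path 5 (2→3→10→0→4, push 5): res(3,6)=14
after path 6 (2→3→6→10→0→4, push 6): res(3,6)=8

Residual capacity of (3,6): 8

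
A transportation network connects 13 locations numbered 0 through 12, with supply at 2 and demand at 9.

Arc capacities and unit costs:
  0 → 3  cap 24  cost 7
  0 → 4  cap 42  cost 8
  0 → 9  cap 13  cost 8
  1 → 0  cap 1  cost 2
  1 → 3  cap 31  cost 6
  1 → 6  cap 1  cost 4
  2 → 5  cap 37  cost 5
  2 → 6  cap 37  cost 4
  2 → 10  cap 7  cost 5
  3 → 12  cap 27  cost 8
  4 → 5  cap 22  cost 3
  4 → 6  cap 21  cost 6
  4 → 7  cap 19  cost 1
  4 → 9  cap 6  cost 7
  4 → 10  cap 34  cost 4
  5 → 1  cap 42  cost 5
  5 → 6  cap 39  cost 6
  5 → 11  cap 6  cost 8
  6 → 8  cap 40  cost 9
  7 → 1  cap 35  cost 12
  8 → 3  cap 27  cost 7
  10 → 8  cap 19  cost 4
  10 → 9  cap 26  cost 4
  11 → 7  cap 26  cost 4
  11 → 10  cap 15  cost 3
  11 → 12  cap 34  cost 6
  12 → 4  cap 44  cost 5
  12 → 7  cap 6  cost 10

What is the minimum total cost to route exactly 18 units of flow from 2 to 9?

shortest-cost path #1: 2→10→9 push 7 @ unit cost 9 (adds 63)
shortest-cost path #2: 2→5→11→10→9 push 6 @ unit cost 20 (adds 120)
shortest-cost path #3: 2→5→1→0→9 push 1 @ unit cost 20 (adds 20)
shortest-cost path #4: 2→5→1→3→12→4→9 push 4 @ unit cost 36 (adds 144)
total cost = 347

Minimum cost for 18 units: 347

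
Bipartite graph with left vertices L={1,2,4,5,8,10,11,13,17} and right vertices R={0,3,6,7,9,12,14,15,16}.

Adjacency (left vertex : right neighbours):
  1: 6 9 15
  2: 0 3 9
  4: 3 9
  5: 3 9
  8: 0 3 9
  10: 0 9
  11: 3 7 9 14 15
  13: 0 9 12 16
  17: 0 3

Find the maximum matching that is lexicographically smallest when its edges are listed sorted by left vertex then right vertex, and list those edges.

Lex-smallest maximum matching: {(1,6), (2,0), (4,3), (5,9), (11,7), (13,12)}

|M| = 6 (so the lex-smallest maximum matching has 6 edges)
process left vertices in ascending order; for each, take the smallest-labelled available neighbour that still permits 6 edges overall, or leave it unmatched if none does
lex-smallest matching: {1-6, 2-0, 4-3, 5-9, 11-7, 13-12}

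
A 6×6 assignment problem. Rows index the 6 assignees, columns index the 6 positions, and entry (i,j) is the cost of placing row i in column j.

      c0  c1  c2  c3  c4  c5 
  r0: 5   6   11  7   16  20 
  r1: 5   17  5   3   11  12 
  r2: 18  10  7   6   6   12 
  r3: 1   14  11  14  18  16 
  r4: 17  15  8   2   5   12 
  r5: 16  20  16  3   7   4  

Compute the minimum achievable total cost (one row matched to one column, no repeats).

Minimum assignment cost: 24

optimal assignment: row0→col1 (cost 6), row1→col2 (cost 5), row2→col4 (cost 6), row3→col0 (cost 1), row4→col3 (cost 2), row5→col5 (cost 4)
total = 6 + 5 + 6 + 1 + 2 + 4 = 24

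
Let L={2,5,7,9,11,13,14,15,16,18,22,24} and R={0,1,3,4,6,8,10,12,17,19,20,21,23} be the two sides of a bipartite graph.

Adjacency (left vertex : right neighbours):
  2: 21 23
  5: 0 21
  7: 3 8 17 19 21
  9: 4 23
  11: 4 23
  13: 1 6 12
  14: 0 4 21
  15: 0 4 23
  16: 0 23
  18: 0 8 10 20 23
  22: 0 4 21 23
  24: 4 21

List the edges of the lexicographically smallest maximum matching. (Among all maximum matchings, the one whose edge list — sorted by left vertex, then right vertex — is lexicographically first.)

Lex-smallest maximum matching: {(2,21), (5,0), (7,3), (9,4), (11,23), (13,1), (18,8)}

|M| = 7 (so the lex-smallest maximum matching has 7 edges)
process left vertices in ascending order; for each, take the smallest-labelled available neighbour that still permits 7 edges overall, or leave it unmatched if none does
lex-smallest matching: {2-21, 5-0, 7-3, 9-4, 11-23, 13-1, 18-8}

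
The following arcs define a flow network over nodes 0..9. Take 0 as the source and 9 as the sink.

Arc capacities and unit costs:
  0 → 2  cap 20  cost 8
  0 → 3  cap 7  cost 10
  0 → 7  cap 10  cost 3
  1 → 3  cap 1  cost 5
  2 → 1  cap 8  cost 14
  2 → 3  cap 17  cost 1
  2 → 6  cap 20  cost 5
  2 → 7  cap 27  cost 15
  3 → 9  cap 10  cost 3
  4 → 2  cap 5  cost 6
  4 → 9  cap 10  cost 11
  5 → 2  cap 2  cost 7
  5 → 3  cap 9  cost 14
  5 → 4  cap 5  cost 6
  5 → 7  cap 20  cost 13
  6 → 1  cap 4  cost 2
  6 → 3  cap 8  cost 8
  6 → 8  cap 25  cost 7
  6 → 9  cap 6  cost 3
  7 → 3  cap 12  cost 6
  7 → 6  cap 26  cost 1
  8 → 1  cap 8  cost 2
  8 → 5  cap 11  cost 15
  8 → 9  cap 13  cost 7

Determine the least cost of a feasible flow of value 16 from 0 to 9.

shortest-cost path #1: 0→7→6→9 push 6 @ unit cost 7 (adds 42)
shortest-cost path #2: 0→2→3→9 push 10 @ unit cost 12 (adds 120)
total cost = 162

Minimum cost for 16 units: 162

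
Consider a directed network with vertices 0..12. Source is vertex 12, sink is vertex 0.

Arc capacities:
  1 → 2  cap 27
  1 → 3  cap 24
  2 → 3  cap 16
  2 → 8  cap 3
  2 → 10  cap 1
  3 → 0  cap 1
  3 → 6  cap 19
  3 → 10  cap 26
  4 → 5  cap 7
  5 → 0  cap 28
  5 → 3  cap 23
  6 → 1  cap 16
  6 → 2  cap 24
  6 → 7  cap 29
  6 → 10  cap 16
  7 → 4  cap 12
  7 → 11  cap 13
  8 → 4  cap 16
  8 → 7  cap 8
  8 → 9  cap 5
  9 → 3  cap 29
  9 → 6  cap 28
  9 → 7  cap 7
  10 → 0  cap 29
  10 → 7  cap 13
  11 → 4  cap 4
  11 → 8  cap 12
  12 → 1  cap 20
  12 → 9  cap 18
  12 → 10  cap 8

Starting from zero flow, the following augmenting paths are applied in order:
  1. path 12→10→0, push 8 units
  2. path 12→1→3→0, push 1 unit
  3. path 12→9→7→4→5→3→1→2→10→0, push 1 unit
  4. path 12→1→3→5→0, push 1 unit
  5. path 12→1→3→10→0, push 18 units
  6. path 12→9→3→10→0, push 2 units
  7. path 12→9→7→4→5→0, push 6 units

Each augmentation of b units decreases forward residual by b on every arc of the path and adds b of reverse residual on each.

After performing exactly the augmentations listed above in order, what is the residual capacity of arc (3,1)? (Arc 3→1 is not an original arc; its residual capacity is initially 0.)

Residual capacity of (3,1): 19

after path 1 (12→10→0, push 8): res(3,1)=0
after path 2 (12→1→3→0, push 1): res(3,1)=1
after path 3 (12→9→7→4→5→3→1→2→10→0, push 1): res(3,1)=0
after path 4 (12→1→3→5→0, push 1): res(3,1)=1
after path 5 (12→1→3→10→0, push 18): res(3,1)=19
after path 6 (12→9→3→10→0, push 2): res(3,1)=19
after path 7 (12→9→7→4→5→0, push 6): res(3,1)=19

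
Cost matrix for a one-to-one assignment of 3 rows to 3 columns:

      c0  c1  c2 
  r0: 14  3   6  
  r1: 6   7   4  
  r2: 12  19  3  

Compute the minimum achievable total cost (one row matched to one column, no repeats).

optimal assignment: row0→col1 (cost 3), row1→col0 (cost 6), row2→col2 (cost 3)
total = 3 + 6 + 3 = 12

Minimum assignment cost: 12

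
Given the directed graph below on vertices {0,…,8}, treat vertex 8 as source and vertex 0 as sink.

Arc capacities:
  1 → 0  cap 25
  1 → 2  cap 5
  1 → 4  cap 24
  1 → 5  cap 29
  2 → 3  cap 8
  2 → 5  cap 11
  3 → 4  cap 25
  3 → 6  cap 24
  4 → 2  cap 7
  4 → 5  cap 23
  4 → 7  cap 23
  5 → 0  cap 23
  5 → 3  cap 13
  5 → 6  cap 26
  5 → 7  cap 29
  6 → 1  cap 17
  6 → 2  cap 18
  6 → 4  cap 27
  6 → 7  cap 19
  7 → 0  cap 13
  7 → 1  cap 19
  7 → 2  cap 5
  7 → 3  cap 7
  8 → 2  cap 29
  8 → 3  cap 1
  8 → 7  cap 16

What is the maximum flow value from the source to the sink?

augment #1: 8→7→0 bottleneck 13, total now 13
augment #2: 8→2→5→0 bottleneck 11, total now 24
augment #3: 8→7→1→0 bottleneck 3, total now 27
augment #4: 8→3→4→5→0 bottleneck 1, total now 28
augment #5: 8→2→3→4→5→0 bottleneck 8, total now 36

Maximum flow value: 36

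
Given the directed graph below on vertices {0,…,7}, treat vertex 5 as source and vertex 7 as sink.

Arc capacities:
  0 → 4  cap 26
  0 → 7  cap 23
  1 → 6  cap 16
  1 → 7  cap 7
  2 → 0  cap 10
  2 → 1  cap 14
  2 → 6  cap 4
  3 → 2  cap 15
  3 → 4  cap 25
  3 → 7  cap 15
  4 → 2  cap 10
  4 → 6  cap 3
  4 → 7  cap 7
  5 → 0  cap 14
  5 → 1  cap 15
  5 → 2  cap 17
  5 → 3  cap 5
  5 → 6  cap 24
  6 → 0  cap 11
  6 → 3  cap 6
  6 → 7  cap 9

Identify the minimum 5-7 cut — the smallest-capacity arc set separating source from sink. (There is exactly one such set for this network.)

augment #1: 5→0→7 push 14
augment #2: 5→1→7 push 7
augment #3: 5→3→7 push 5
augment #4: 5→6→7 push 9
augment #5: 5→2→0→7 push 9
augment #6: 5→6→3→7 push 6
augment #7: 5→2→0→4→7 push 1
augment #8: 5→6→0→4→7 push 6
max flow = 57; residual-reachable set from 5 gives S-side
cut edges (S→T): {(0,7), (1,7), (4,7), (5,3), (6,3), (6,7)} total cap 57

Min-cut arcs: {(0,7), (1,7), (4,7), (5,3), (6,3), (6,7)} (total capacity 57)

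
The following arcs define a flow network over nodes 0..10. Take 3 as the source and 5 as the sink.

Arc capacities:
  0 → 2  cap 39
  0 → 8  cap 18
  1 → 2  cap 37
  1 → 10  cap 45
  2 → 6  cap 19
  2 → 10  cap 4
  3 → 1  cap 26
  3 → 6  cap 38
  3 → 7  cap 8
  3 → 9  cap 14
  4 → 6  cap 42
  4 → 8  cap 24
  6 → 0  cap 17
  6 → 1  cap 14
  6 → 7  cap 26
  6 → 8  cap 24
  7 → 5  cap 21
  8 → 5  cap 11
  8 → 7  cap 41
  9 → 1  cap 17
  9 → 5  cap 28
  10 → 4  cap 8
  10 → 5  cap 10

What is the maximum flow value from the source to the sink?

Maximum flow value: 56

augment #1: 3→7→5 bottleneck 8, total now 8
augment #2: 3→9→5 bottleneck 14, total now 22
augment #3: 3→1→10→5 bottleneck 10, total now 32
augment #4: 3→6→7→5 bottleneck 13, total now 45
augment #5: 3→6→8→5 bottleneck 11, total now 56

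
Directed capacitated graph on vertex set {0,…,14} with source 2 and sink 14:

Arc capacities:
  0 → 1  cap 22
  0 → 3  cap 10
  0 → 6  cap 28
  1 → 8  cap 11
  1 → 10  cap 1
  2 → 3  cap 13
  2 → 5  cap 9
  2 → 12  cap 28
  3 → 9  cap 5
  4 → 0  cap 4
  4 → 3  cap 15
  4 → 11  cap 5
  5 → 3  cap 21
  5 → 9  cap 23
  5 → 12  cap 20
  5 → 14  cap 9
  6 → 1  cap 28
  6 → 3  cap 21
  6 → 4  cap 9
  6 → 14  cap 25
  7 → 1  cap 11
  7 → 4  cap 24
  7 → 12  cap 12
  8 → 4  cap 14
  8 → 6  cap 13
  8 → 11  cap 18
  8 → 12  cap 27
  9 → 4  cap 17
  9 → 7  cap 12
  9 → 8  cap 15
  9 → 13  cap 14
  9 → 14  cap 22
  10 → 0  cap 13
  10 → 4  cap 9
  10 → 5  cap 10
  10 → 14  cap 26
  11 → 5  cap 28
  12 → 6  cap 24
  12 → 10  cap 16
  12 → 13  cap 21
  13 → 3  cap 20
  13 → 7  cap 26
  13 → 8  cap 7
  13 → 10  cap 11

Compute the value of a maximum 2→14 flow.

Maximum flow value: 42

augment #1: 2→5→14 bottleneck 9, total now 9
augment #2: 2→3→9→14 bottleneck 5, total now 14
augment #3: 2→12→6→14 bottleneck 24, total now 38
augment #4: 2→12→10→14 bottleneck 4, total now 42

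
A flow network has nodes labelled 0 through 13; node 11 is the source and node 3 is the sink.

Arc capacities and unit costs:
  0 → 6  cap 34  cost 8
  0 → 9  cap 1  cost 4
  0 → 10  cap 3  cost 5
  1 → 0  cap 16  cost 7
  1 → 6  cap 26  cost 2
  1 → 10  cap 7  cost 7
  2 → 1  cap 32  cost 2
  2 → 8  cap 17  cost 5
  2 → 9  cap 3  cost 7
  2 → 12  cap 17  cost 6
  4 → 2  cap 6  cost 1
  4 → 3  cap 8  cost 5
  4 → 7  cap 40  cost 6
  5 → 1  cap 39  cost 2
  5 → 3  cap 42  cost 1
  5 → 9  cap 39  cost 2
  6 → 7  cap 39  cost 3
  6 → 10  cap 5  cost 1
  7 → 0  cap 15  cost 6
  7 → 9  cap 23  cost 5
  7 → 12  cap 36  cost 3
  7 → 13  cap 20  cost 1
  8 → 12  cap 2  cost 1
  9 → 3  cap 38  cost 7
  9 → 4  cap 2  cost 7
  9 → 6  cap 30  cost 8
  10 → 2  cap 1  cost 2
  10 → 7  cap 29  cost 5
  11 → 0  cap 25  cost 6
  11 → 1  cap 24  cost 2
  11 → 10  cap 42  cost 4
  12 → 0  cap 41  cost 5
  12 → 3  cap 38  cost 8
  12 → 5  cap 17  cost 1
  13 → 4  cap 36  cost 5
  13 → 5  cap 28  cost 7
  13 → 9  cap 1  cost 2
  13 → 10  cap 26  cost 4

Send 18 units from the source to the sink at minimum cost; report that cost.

shortest-cost path #1: 11→1→6→7→12→5→3 push 17 @ unit cost 12 (adds 204)
shortest-cost path #2: 11→1→6→7→13→5→3 push 1 @ unit cost 16 (adds 16)
total cost = 220

Minimum cost for 18 units: 220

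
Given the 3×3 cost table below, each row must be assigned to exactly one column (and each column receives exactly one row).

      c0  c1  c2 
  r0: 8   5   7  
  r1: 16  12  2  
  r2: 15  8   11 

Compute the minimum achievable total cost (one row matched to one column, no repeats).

Minimum assignment cost: 18

optimal assignment: row0→col0 (cost 8), row1→col2 (cost 2), row2→col1 (cost 8)
total = 8 + 2 + 8 = 18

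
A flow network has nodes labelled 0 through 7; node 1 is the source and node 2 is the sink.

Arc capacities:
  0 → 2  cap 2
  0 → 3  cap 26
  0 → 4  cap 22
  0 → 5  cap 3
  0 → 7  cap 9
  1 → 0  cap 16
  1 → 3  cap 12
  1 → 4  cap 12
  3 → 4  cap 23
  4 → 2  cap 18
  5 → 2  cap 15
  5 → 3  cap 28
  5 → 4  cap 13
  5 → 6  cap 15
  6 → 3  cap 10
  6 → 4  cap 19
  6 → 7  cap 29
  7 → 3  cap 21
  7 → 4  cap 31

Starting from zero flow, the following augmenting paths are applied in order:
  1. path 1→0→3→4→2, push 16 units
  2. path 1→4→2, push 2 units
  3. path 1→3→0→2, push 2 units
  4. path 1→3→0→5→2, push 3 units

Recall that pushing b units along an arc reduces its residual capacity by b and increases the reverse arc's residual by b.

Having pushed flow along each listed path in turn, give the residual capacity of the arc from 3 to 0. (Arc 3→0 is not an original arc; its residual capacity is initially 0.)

after path 1 (1→0→3→4→2, push 16): res(3,0)=16
after path 2 (1→4→2, push 2): res(3,0)=16
after path 3 (1→3→0→2, push 2): res(3,0)=14
after path 4 (1→3→0→5→2, push 3): res(3,0)=11

Residual capacity of (3,0): 11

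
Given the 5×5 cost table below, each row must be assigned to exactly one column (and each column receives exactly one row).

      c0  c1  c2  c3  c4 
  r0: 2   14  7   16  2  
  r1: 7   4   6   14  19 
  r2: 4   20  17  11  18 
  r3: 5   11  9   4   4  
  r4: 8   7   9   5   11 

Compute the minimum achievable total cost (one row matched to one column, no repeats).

one of 2 optimal assignments: row0→col4 (cost 2), row1→col1 (cost 4), row2→col0 (cost 4), row3→col3 (cost 4), row4→col2 (cost 9)
total = 2 + 4 + 4 + 4 + 9 = 23

Minimum assignment cost: 23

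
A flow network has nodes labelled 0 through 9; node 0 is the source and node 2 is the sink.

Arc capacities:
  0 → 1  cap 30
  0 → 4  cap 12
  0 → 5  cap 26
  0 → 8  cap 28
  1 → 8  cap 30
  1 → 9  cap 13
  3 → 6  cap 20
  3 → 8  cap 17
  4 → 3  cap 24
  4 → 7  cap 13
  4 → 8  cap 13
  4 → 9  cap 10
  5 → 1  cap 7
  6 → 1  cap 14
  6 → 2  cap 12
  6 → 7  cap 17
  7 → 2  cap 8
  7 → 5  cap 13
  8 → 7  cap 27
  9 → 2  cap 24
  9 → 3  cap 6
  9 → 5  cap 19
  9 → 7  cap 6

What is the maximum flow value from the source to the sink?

augment #1: 0→1→9→2 bottleneck 13, total now 13
augment #2: 0→4→7→2 bottleneck 8, total now 21
augment #3: 0→4→9→2 bottleneck 4, total now 25
augment #4: 0→8→7→4→9→2 bottleneck 6, total now 31
augment #5: 0→8→7→4→3→6→2 bottleneck 2, total now 33

Maximum flow value: 33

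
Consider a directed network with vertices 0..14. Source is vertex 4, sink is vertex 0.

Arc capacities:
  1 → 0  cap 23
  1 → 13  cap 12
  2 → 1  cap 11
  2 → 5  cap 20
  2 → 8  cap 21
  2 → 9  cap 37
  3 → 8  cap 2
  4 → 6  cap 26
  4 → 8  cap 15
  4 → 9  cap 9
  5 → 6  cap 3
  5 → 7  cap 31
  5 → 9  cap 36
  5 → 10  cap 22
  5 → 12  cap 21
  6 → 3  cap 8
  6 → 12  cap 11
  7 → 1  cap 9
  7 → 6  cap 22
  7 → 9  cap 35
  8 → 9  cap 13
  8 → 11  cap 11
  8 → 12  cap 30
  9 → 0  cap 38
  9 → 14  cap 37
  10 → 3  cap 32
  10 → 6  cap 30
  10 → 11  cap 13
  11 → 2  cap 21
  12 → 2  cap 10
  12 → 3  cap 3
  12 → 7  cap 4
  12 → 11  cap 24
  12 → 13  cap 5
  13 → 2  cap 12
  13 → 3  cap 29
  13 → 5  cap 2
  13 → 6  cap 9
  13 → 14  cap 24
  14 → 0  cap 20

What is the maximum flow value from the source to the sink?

Maximum flow value: 37

augment #1: 4→9→0 bottleneck 9, total now 9
augment #2: 4→8→9→0 bottleneck 13, total now 22
augment #3: 4→6→12→2→1→0 bottleneck 10, total now 32
augment #4: 4→6→12→7→1→0 bottleneck 1, total now 33
augment #5: 4→8→11→2→1→0 bottleneck 1, total now 34
augment #6: 4→8→11→2→9→0 bottleneck 1, total now 35
augment #7: 4→6→3→8→11→2→9→0 bottleneck 2, total now 37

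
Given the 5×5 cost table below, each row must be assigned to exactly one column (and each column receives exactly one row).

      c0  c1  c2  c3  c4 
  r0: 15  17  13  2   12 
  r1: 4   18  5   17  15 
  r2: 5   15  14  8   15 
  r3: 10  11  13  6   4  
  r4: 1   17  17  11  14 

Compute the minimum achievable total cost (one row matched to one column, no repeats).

Minimum assignment cost: 27

optimal assignment: row0→col3 (cost 2), row1→col2 (cost 5), row2→col1 (cost 15), row3→col4 (cost 4), row4→col0 (cost 1)
total = 2 + 5 + 15 + 4 + 1 = 27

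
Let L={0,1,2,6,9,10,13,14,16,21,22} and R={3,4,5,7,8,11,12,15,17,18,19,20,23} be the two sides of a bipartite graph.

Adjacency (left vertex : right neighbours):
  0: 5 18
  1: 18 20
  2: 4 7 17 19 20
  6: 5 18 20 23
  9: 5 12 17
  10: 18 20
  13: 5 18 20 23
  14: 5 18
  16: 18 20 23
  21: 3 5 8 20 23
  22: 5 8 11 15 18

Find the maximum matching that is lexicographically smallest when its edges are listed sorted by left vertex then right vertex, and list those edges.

Lex-smallest maximum matching: {(0,5), (1,18), (2,4), (6,20), (9,12), (13,23), (21,3), (22,8)}

|M| = 8 (so the lex-smallest maximum matching has 8 edges)
process left vertices in ascending order; for each, take the smallest-labelled available neighbour that still permits 8 edges overall, or leave it unmatched if none does
lex-smallest matching: {0-5, 1-18, 2-4, 6-20, 9-12, 13-23, 21-3, 22-8}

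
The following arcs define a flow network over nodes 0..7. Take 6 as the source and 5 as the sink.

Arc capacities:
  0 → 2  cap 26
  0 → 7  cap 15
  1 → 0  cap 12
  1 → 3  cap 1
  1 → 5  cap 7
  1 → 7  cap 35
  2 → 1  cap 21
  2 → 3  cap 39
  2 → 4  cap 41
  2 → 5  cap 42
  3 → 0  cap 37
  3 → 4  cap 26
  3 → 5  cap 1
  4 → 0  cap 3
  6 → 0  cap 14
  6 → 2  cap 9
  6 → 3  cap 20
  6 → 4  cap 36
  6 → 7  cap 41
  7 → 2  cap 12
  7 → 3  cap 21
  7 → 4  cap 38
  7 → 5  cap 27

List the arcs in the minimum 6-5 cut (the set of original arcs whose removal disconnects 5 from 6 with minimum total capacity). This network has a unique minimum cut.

augment #1: 6→2→5 push 9
augment #2: 6→3→5 push 1
augment #3: 6→7→5 push 27
augment #4: 6→0→2→5 push 14
augment #5: 6→7→2→5 push 12
augment #6: 6→3→0→2→5 push 7
augment #7: 6→3→0→2→1→5 push 5
max flow = 75; residual-reachable set from 6 gives S-side
cut edges (S→T): {(0,2), (3,5), (6,2), (7,2), (7,5)} total cap 75

Min-cut arcs: {(0,2), (3,5), (6,2), (7,2), (7,5)} (total capacity 75)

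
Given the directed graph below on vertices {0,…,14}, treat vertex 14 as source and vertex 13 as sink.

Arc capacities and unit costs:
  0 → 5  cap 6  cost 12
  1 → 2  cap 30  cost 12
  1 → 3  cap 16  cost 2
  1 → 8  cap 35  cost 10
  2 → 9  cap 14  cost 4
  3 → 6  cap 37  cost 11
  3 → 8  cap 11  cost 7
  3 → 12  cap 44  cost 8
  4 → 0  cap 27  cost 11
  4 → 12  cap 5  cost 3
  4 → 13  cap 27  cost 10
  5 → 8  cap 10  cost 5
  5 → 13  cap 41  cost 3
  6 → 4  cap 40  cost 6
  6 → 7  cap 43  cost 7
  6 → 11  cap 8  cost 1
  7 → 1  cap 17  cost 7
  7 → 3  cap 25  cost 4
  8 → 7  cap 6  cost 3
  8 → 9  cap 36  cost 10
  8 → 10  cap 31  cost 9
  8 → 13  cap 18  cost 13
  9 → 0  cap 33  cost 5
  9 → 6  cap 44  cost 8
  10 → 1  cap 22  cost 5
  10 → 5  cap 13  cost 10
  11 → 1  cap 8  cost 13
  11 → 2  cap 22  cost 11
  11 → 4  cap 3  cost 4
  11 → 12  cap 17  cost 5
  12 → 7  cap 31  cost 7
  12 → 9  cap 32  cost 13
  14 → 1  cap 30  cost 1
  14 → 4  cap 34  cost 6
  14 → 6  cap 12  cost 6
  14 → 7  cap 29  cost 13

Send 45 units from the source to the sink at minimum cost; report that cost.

shortest-cost path #1: 14→4→13 push 27 @ unit cost 16 (adds 432)
shortest-cost path #2: 14→1→3→8→13 push 11 @ unit cost 23 (adds 253)
shortest-cost path #3: 14→1→8→13 push 7 @ unit cost 24 (adds 168)
total cost = 853

Minimum cost for 45 units: 853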